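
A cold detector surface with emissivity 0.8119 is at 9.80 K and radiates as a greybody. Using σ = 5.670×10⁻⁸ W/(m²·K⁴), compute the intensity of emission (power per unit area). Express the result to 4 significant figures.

Stefan–Boltzmann: I = εσT⁴ = 0.8119 × 5.670×10⁻⁸ × (9.80)⁴ = 4.246×10⁻⁴ W/m².

I ≈ 4.246×10⁻⁴ W/m²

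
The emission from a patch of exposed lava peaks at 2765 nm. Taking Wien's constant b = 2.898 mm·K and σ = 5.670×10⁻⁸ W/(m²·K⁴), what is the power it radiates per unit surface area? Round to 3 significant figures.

Wien's law: T = b/λ_max = 2.898×10⁻³/2.765×10⁻⁶ = 1048.10 K.
Then I = σT⁴ = 5.670×10⁻⁸×(1048.10)⁴ = 6.84×10⁴ W/m².

I ≈ 6.84×10⁴ W/m²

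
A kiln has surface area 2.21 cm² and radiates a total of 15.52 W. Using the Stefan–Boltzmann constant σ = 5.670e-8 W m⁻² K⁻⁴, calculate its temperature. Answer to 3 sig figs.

T ≈ 1.05×10³ K

Area A = 2.21 cm² = 2.21×10⁻⁴ m².
P = σAT⁴ ⇒ T = (P/(σA))^(1/4) = (15.52/(5.670×10⁻⁸×2.21×10⁻⁴))^(1/4) = 1.05×10³ K.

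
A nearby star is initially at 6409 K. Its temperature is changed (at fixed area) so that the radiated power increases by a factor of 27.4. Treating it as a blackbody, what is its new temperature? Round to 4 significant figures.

P ∝ T⁴, so T₂/T₁ = (P₂/P₁)^(1/4) = (27.4)^(1/4) = 2.28790.
T₂ = 6409 × 2.28790 = 1.466×10⁴ K.

T₂ ≈ 1.466×10⁴ K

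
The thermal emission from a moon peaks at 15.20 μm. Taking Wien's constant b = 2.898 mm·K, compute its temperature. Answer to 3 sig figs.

Wien's law gives T = b/λ_max = (2.898×10⁻³ m·K)/(1.520×10⁻⁵ m) = 191 K.

T ≈ 191 K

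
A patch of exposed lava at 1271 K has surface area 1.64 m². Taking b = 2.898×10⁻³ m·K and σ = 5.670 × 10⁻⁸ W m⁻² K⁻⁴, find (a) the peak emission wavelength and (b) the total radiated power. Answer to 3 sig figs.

λ_max ≈ 2.28×10³ nm; P ≈ 2.43×10⁵ W

(a) λ_max = b/T = 2.898×10⁻³/1271 = 2.280×10⁻⁶ m = 2.28×10³ nm.
Area A = 1.64 m².
(b) P = σAT⁴ = 5.670×10⁻⁸×1.64×(1271)⁴ = 2.43×10⁵ W.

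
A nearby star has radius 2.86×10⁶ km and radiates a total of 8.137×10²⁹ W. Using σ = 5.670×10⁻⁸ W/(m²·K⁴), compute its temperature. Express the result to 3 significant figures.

Surface area A = 4πR² = 4π(2.86×10⁹ m)² = 1.02788×10²⁰ m².
P = σAT⁴ ⇒ T = (P/(σA))^(1/4) = (8.137×10²⁹/(5.670×10⁻⁸×1.02788×10²⁰))^(1/4) = 1.93×10⁴ K.

T ≈ 1.93×10⁴ K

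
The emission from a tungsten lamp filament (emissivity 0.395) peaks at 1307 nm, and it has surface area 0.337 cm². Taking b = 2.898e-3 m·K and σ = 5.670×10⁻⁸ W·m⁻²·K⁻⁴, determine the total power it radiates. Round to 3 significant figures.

Wien's law: T = b/λ_max = 2.898×10⁻³/1.307×10⁻⁶ = 2217.29 K.
Area A = 0.337 cm² = 3.37×10⁻⁵ m².
Then P = εσAT⁴ = 0.395×5.670×10⁻⁸×3.37×10⁻⁵×(2217.29)⁴ = 18.2 W.

P ≈ 18.2 W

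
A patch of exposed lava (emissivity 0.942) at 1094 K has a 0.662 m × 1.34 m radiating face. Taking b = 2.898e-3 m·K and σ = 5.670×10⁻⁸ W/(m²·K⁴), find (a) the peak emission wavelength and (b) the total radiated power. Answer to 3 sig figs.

λ_max ≈ 2.65 μm; P ≈ 6.79×10⁴ W

(a) λ_max = b/T = 2.898×10⁻³/1094 = 2.649×10⁻⁶ m = 2.65 μm.
Area A = 0.662 × 1.34 = 0.88708 m².
(b) P = εσAT⁴ = 0.942×5.670×10⁻⁸×0.88708×(1094)⁴ = 6.79×10⁴ W.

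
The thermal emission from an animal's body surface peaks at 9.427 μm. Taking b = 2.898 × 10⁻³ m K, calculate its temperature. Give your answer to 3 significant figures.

T ≈ 307 K

Wien's law gives T = b/λ_max = (2.898×10⁻³ m·K)/(9.427×10⁻⁶ m) = 307 K.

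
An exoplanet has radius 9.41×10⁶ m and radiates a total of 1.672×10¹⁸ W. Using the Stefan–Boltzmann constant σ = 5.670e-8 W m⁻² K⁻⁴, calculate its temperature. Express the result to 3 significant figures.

Surface area A = 4πR² = 4π(9.41×10⁶ m)² = 1.11273×10¹⁵ m².
P = σAT⁴ ⇒ T = (P/(σA))^(1/4) = (1.672×10¹⁸/(5.670×10⁻⁸×1.11273×10¹⁵))^(1/4) = 403 K.

T ≈ 403 K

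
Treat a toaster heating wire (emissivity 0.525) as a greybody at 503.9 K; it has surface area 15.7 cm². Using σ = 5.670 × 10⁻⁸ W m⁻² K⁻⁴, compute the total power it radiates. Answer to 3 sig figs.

Area A = 15.7 cm² = 1.57×10⁻³ m².
P = εσAT⁴ = 0.525 × 5.670×10⁻⁸ × 1.57×10⁻³ × (503.9)⁴ = 3.01 W.

P ≈ 3.01 W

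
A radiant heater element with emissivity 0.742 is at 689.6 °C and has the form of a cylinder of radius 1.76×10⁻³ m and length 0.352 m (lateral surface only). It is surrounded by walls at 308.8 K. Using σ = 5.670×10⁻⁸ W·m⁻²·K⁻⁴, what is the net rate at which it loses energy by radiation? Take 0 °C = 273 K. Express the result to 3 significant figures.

T = 689.6 °C + 273 = 962.6 K.
Lateral area A = 2πrL = 2π×1.76×10⁻³×0.352 = 3.89256×10⁻³ m².
Net radiated power P_net = εσA(T⁴ − T₀⁴) = 0.742×5.670×10⁻⁸×3.89256×10⁻³×(962.6⁴ − 308.8⁴).
T⁴ − T₀⁴ = 8.58585×10¹¹ − 9.09304×10⁹ = 8.49492×10¹¹ K⁴, so P_net = 139 W.

Net loss ≈ 139 W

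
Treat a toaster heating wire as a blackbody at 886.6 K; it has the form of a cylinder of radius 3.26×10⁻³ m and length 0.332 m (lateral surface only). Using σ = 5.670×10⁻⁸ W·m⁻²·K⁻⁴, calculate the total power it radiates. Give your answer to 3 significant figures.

Lateral area A = 2πrL = 2π×3.26×10⁻³×0.332 = 6.80042×10⁻³ m².
P = σAT⁴ = 5.670×10⁻⁸ × 6.80042×10⁻³ × (886.6)⁴ = 238 W.

P ≈ 238 W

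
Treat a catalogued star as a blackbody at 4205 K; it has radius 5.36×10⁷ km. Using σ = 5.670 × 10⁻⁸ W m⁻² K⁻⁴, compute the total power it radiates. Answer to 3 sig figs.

Surface area A = 4πR² = 4π(5.36×10¹⁰ m)² = 3.61027×10²² m².
P = σAT⁴ = 5.670×10⁻⁸ × 3.61027×10²² × (4205)⁴ = 6.40×10²⁹ W.

P ≈ 6.40×10²⁹ W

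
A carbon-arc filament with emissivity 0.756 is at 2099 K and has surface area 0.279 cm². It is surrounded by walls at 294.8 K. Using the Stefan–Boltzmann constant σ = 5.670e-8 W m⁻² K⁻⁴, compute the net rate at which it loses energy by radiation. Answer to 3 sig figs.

Area A = 0.279 cm² = 2.79×10⁻⁵ m².
Net radiated power P_net = εσA(T⁴ − T₀⁴) = 0.756×5.670×10⁻⁸×2.79×10⁻⁵×(2099⁴ − 294.8⁴).
T⁴ − T₀⁴ = 1.94111×10¹³ − 7.55283×10⁹ = 1.94035×10¹³ K⁴, so P_net = 23.2 W.

Net loss ≈ 23.2 W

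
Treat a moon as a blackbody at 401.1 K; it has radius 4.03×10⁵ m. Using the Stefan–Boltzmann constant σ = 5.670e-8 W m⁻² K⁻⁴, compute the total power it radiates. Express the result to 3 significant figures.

Surface area A = 4πR² = 4π(4.03×10⁵ m)² = 2.04089×10¹² m².
P = σAT⁴ = 5.670×10⁻⁸ × 2.04089×10¹² × (401.1)⁴ = 3.00×10¹⁵ W.

P ≈ 3.00×10¹⁵ W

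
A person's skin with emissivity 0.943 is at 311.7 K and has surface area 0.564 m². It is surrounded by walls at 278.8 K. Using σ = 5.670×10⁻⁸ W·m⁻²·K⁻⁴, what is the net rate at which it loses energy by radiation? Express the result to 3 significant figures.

Net loss ≈ 102 W

Area A = 0.564 m².
Net radiated power P_net = εσA(T⁴ − T₀⁴) = 0.943×5.670×10⁻⁸×0.564×(311.7⁴ − 278.8⁴).
T⁴ − T₀⁴ = 9.43946×10⁹ − 6.04187×10⁹ = 3.39759×10⁹ K⁴, so P_net = 102 W.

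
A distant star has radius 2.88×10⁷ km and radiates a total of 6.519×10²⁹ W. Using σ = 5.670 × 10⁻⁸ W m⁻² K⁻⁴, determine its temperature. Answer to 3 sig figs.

Surface area A = 4πR² = 4π(2.88×10¹⁰ m)² = 1.04231×10²² m².
P = σAT⁴ ⇒ T = (P/(σA))^(1/4) = (6.519×10²⁹/(5.670×10⁻⁸×1.04231×10²²))^(1/4) = 5.76×10³ K.

T ≈ 5.76×10³ K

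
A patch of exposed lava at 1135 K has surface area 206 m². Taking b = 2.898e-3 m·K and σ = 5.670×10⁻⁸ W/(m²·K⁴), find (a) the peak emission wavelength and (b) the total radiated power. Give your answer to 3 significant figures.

λ_max ≈ 2.55×10³ nm; P ≈ 1.94×10⁷ W

(a) λ_max = b/T = 2.898×10⁻³/1135 = 2.553×10⁻⁶ m = 2.55×10³ nm.
Area A = 206 m².
(b) P = σAT⁴ = 5.670×10⁻⁸×206×(1135)⁴ = 1.94×10⁷ W.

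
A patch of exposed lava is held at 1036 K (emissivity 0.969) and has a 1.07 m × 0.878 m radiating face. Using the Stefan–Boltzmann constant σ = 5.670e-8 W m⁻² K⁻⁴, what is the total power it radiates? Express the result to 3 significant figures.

P ≈ 5.95×10⁴ W

Area A = 1.07 × 0.878 = 0.93946 m².
P = εσAT⁴ = 0.969 × 5.670×10⁻⁸ × 0.93946 × (1036)⁴ = 5.95×10⁴ W.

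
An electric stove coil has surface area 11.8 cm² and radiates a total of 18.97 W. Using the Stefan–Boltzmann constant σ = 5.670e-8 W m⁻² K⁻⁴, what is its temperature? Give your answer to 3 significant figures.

Area A = 11.8 cm² = 1.18×10⁻³ m².
P = σAT⁴ ⇒ T = (P/(σA))^(1/4) = (18.97/(5.670×10⁻⁸×1.18×10⁻³))^(1/4) = 730 K.

T ≈ 730 K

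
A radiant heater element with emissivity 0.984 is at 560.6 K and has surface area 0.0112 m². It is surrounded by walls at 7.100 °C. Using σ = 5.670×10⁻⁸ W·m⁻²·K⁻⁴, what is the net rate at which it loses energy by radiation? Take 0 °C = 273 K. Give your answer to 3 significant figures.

Surroundings: T = 7.100 °C + 273 = 280.100 K.
Area A = 0.0112 m².
Net radiated power P_net = εσA(T⁴ − T₀⁴) = 0.984×5.670×10⁻⁸×0.0112×(560.6⁴ − 280.100⁴).
T⁴ − T₀⁴ = 9.87671×10¹⁰ − 6.15535×10⁹ = 9.26118×10¹⁰ K⁴, so P_net = 57.9 W.

Net loss ≈ 57.9 W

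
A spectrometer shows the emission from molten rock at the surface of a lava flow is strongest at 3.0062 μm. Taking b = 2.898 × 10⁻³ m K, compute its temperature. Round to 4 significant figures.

T ≈ 964.0 K

Wien's law gives T = b/λ_max = (2.898×10⁻³ m·K)/(3.0062×10⁻⁶ m) = 964.0 K.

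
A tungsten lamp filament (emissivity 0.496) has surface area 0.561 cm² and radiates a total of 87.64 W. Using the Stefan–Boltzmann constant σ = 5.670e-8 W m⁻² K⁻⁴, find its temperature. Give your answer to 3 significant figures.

Area A = 0.561 cm² = 5.61×10⁻⁵ m².
P = εσAT⁴ ⇒ T = (P/(εσA))^(1/4) = (87.64/(0.496×5.670×10⁻⁸×5.61×10⁻⁵))^(1/4) = 2.73×10³ K.

T ≈ 2.73×10³ K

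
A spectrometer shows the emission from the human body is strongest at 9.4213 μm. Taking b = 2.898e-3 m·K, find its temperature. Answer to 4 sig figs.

T ≈ 307.6 K

Wien's law gives T = b/λ_max = (2.898×10⁻³ m·K)/(9.4213×10⁻⁶ m) = 307.6 K.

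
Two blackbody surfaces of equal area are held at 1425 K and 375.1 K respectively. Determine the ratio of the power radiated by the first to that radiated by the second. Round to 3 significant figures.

With equal areas, P₁/P₂ = (T₁/T₂)⁴ = (1425/375.1)⁴ = 208.

P₁/P₂ ≈ 208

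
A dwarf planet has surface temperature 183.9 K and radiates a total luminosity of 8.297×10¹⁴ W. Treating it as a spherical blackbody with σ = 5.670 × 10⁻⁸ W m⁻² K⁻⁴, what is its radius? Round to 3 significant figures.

R ≈ 1.01×10⁶ m

L = 4πR²σT⁴ ⇒ R = √(L/(4πσT⁴)).
σT⁴ = 64.8500 W/m², so R = √(8.297×10¹⁴/(4π×64.8500)) = 1.01×10⁶ m.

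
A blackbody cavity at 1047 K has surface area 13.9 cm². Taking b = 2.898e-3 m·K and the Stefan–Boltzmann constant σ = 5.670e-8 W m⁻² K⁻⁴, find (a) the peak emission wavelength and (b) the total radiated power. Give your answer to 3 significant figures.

(a) λ_max = b/T = 2.898×10⁻³/1047 = 2.768×10⁻⁶ m = 2.77×10³ nm.
Area A = 13.9 cm² = 1.39×10⁻³ m².
(b) P = σAT⁴ = 5.670×10⁻⁸×1.39×10⁻³×(1047)⁴ = 94.7 W.

λ_max ≈ 2.77×10³ nm; P ≈ 94.7 W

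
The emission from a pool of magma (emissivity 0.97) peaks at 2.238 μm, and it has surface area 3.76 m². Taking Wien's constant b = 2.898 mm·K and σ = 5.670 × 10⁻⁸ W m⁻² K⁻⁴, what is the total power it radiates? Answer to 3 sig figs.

P ≈ 5.81×10⁵ W

Wien's law: T = b/λ_max = 2.898×10⁻³/2.238×10⁻⁶ = 1294.91 K.
Area A = 3.76 m².
Then P = εσAT⁴ = 0.97×5.670×10⁻⁸×3.76×(1294.91)⁴ = 5.81×10⁵ W.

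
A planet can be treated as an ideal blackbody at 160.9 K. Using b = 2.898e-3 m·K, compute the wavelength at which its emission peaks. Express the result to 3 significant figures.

λ_max ≈ 18.0 μm

Wien's displacement law: λ_max = b/T = (2.898×10⁻³ m·K)/(160.9 K) = 1.801×10⁻⁵ m.
That is 18.0 μm, in the infrared range.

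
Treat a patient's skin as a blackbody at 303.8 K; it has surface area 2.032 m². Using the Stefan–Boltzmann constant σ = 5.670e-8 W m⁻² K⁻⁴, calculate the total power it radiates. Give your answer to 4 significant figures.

Area A = 2.032 m².
P = σAT⁴ = 5.670×10⁻⁸ × 2.032 × (303.8)⁴ = 981.4 W.

P ≈ 981.4 W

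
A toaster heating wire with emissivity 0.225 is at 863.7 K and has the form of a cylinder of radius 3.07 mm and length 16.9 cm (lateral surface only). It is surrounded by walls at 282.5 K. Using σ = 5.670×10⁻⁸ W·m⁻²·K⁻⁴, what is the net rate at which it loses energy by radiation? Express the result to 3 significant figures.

Lateral area A = 2πrL = 2π×3.07×10⁻³×0.169 = 3.25991×10⁻³ m².
Net radiated power P_net = εσA(T⁴ − T₀⁴) = 0.225×5.670×10⁻⁸×3.25991×10⁻³×(863.7⁴ − 282.5⁴).
T⁴ − T₀⁴ = 5.56483×10¹¹ − 6.36904×10⁹ = 5.50114×10¹¹ K⁴, so P_net = 22.9 W.

Net loss ≈ 22.9 W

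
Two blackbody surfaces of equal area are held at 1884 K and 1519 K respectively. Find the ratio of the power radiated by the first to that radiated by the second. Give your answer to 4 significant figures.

P₁/P₂ ≈ 2.366

With equal areas, P₁/P₂ = (T₁/T₂)⁴ = (1884/1519)⁴ = 2.366.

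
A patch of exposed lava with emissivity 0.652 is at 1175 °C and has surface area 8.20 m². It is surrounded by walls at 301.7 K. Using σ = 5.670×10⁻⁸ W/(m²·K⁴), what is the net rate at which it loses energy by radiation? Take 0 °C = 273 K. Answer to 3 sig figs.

Net loss ≈ 1.33×10⁶ W

T = 1175 °C + 273 = 1448 K.
Area A = 8.20 m².
Net radiated power P_net = εσA(T⁴ − T₀⁴) = 0.652×5.670×10⁻⁸×8.20×(1448⁴ − 301.7⁴).
T⁴ − T₀⁴ = 4.39617×10¹² − 8.28517×10⁹ = 4.38788×10¹² K⁴, so P_net = 1.33×10⁶ W.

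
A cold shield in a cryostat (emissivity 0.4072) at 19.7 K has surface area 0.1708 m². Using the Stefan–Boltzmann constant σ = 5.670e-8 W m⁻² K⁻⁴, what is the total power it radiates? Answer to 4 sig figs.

P ≈ 5.939×10⁻⁴ W

Area A = 0.1708 m².
P = εσAT⁴ = 0.4072 × 5.670×10⁻⁸ × 0.1708 × (19.7)⁴ = 5.939×10⁻⁴ W.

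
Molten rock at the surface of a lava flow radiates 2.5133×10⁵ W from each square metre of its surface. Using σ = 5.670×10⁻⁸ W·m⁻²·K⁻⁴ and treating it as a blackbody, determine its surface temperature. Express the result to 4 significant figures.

I = σT⁴, so T = (I/σ)^(1/4) = (2.5133×10⁵/(5.670×10⁻⁸))^(1/4) = 1451 K.

T ≈ 1451 K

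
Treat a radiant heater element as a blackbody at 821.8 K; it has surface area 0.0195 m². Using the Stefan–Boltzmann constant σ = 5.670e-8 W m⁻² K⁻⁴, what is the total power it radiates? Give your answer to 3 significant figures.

P ≈ 504 W

Area A = 0.0195 m².
P = σAT⁴ = 5.670×10⁻⁸ × 0.0195 × (821.8)⁴ = 504 W.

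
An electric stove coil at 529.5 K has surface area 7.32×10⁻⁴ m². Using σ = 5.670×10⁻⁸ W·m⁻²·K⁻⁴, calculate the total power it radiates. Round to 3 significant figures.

Area A = 7.32×10⁻⁴ m².
P = σAT⁴ = 5.670×10⁻⁸ × 7.32×10⁻⁴ × (529.5)⁴ = 3.26 W.

P ≈ 3.26 W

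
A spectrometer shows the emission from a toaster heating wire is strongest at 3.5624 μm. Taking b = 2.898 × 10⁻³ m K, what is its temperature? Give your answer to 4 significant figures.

Wien's law gives T = b/λ_max = (2.898×10⁻³ m·K)/(3.5624×10⁻⁶ m) = 813.5 K.

T ≈ 813.5 K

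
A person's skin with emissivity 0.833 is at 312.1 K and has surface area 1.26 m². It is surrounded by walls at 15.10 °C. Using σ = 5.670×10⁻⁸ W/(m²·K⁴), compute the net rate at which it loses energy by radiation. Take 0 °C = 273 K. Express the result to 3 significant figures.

Net loss ≈ 155 W

Surroundings: T = 15.10 °C + 273 = 288.10 K.
Area A = 1.26 m².
Net radiated power P_net = εσA(T⁴ − T₀⁴) = 0.833×5.670×10⁻⁸×1.26×(312.1⁴ − 288.10⁴).
T⁴ − T₀⁴ = 9.48801×10⁹ − 6.88927×10⁹ = 2.59874×10⁹ K⁴, so P_net = 155 W.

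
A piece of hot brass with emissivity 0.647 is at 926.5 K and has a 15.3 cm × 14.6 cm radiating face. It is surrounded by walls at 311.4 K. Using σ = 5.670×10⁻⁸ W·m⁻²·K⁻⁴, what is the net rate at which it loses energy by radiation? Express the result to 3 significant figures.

Area A = 0.153 × 0.146 = 0.022338 m².
Net radiated power P_net = εσA(T⁴ − T₀⁴) = 0.647×5.670×10⁻⁸×0.022338×(926.5⁴ − 311.4⁴).
T⁴ − T₀⁴ = 7.36854×10¹¹ − 9.40317×10⁹ = 7.27451×10¹¹ K⁴, so P_net = 596 W.

Net loss ≈ 596 W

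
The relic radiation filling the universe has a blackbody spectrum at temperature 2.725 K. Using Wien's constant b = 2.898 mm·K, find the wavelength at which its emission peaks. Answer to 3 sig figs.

λ_max ≈ 1.06×10⁻³ m

Wien's displacement law: λ_max = b/T = (2.898×10⁻³ m·K)/(2.725 K) = 1.063×10⁻³ m.
That is 1.06×10⁻³ m, in the microwave range.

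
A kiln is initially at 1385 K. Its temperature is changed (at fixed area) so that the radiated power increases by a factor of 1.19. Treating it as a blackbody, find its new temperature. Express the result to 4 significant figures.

P ∝ T⁴, so T₂/T₁ = (P₂/P₁)^(1/4) = (1.19)^(1/4) = 1.04445.
T₂ = 1385 × 1.04445 = 1447 K.

T₂ ≈ 1447 K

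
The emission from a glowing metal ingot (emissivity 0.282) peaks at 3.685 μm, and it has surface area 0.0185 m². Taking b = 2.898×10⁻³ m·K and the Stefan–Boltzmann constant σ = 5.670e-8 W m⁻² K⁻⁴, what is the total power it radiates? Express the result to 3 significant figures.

P ≈ 113 W

Wien's law: T = b/λ_max = 2.898×10⁻³/3.685×10⁻⁶ = 786.431 K.
Area A = 0.0185 m².
Then P = εσAT⁴ = 0.282×5.670×10⁻⁸×0.0185×(786.431)⁴ = 113 W.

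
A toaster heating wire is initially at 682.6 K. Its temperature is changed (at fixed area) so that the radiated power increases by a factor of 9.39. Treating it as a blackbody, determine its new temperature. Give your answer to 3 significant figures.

P ∝ T⁴, so T₂/T₁ = (P₂/P₁)^(1/4) = (9.39)^(1/4) = 1.75052.
T₂ = 682.6 × 1.75052 = 1.19×10³ K.

T₂ ≈ 1.19×10³ K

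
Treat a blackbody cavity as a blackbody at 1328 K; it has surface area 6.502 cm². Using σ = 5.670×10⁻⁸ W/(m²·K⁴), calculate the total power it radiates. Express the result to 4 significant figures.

Area A = 6.502 cm² = 6.502×10⁻⁴ m².
P = σAT⁴ = 5.670×10⁻⁸ × 6.502×10⁻⁴ × (1328)⁴ = 114.7 W.

P ≈ 114.7 W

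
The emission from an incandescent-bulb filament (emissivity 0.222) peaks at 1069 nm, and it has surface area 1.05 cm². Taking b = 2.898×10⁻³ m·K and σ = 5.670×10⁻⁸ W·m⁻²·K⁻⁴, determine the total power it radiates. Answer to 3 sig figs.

Wien's law: T = b/λ_max = 2.898×10⁻³/1.069×10⁻⁶ = 2710.94 K.
Area A = 1.05 cm² = 1.05×10⁻⁴ m².
Then P = εσAT⁴ = 0.222×5.670×10⁻⁸×1.05×10⁻⁴×(2710.94)⁴ = 71.4 W.

P ≈ 71.4 W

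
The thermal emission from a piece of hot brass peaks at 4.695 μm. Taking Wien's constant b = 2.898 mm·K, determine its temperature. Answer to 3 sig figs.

T ≈ 617 K

Wien's law gives T = b/λ_max = (2.898×10⁻³ m·K)/(4.695×10⁻⁶ m) = 617 K.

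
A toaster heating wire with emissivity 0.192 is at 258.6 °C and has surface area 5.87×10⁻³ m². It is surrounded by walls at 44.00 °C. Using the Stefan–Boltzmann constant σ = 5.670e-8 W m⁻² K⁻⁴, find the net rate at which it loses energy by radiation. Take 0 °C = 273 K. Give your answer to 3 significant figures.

T = 258.6 °C + 273 = 531.6 K.
Surroundings: T = 44.00 °C + 273 = 317.00 K.
Area A = 5.87×10⁻³ m².
Net radiated power P_net = εσA(T⁴ − T₀⁴) = 0.192×5.670×10⁻⁸×5.87×10⁻³×(531.6⁴ − 317.00⁴).
T⁴ − T₀⁴ = 7.98619×10¹⁰ − 1.00980×10¹⁰ = 6.97639×10¹⁰ K⁴, so P_net = 4.46 W.

Net loss ≈ 4.46 W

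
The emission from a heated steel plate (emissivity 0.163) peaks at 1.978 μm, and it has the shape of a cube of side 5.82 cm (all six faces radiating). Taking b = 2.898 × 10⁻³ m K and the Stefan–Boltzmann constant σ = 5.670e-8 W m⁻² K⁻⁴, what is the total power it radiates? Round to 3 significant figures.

Wien's law: T = b/λ_max = 2.898×10⁻³/1.978×10⁻⁶ = 1465.12 K.
Area A = 6s² = 6×(0.0582 m)² = 0.0203234 m².
Then P = εσAT⁴ = 0.163×5.670×10⁻⁸×0.0203234×(1465.12)⁴ = 865 W.

P ≈ 865 W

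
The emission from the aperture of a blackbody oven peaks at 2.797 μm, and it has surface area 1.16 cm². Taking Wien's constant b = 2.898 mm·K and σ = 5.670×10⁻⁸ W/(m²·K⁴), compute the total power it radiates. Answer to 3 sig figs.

P ≈ 7.58 W

Wien's law: T = b/λ_max = 2.898×10⁻³/2.797×10⁻⁶ = 1036.11 K.
Area A = 1.16 cm² = 1.16×10⁻⁴ m².
Then P = σAT⁴ = 5.670×10⁻⁸×1.16×10⁻⁴×(1036.11)⁴ = 7.58 W.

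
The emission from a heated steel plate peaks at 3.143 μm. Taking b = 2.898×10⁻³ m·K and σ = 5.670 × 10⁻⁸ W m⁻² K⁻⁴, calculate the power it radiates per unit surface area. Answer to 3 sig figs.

I ≈ 4.10×10⁴ W/m²

Wien's law: T = b/λ_max = 2.898×10⁻³/3.143×10⁻⁶ = 922.049 K.
Then I = σT⁴ = 5.670×10⁻⁸×(922.049)⁴ = 4.10×10⁴ W/m².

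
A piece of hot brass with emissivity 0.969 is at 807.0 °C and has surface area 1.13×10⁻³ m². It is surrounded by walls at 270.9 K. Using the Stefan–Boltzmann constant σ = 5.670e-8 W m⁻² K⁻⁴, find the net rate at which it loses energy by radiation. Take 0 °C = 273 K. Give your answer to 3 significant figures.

T = 807.0 °C + 273 = 1080.0 K.
Area A = 1.13×10⁻³ m².
Net radiated power P_net = εσA(T⁴ − T₀⁴) = 0.969×5.670×10⁻⁸×1.13×10⁻³×(1080.0⁴ − 270.9⁴).
T⁴ − T₀⁴ = 1.36049×10¹² − 5.38562×10⁹ = 1.35510×10¹² K⁴, so P_net = 84.1 W.

Net loss ≈ 84.1 W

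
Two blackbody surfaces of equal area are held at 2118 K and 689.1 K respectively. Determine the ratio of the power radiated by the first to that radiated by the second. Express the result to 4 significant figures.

P₁/P₂ ≈ 89.24

With equal areas, P₁/P₂ = (T₁/T₂)⁴ = (2118/689.1)⁴ = 89.24.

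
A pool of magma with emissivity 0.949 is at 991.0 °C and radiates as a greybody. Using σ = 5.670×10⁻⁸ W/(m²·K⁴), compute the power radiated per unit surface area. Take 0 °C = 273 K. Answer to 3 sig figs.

I ≈ 1.37×10⁵ W/m²

T = 991.0 °C + 273 = 1264.0 K.
Stefan–Boltzmann: I = εσT⁴ = 0.949 × 5.670×10⁻⁸ × (1264.0)⁴ = 1.37×10⁵ W/m².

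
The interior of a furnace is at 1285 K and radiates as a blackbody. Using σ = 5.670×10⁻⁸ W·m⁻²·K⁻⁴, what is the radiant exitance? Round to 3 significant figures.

Stefan–Boltzmann: I = σT⁴ = 5.670×10⁻⁸ × (1285)⁴ = 1.55×10⁵ W/m².

I ≈ 1.55×10⁵ W/m²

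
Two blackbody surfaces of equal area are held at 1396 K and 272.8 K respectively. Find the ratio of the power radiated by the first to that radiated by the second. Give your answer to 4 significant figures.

P₁/P₂ ≈ 685.7

With equal areas, P₁/P₂ = (T₁/T₂)⁴ = (1396/272.8)⁴ = 685.7.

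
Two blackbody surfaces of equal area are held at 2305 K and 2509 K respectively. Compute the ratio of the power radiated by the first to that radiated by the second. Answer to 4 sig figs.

With equal areas, P₁/P₂ = (T₁/T₂)⁴ = (2305/2509)⁴ = 0.7123.

P₁/P₂ ≈ 0.7123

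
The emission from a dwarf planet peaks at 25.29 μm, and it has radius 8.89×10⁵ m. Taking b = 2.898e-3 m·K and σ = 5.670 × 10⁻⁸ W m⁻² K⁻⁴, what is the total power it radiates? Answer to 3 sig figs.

P ≈ 9.71×10¹³ W

Wien's law: T = b/λ_max = 2.898×10⁻³/2.529×10⁻⁵ = 114.591 K.
Surface area A = 4πR² = 4π(8.89×10⁵ m)² = 9.93147×10¹² m².
Then P = σAT⁴ = 5.670×10⁻⁸×9.93147×10¹²×(114.591)⁴ = 9.71×10¹³ W.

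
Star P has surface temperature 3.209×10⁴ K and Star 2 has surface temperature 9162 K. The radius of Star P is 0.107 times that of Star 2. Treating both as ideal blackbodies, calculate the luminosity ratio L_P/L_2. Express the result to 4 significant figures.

L ∝ R²T⁴, so L_P/L_2 = (R_P/R_2)²(T_P/T_2)⁴ = (0.107)² × (3.209×10⁴/9162)⁴ = 0.011449 × 150.493 = 1.723.

L_P/L_2 ≈ 1.723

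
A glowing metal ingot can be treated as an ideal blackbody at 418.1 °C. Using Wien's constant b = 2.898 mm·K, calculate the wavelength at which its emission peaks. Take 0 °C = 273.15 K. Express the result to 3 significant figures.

λ_max ≈ 4.19 μm

T = 418.1 °C + 273.15 = 691.25 K.
Wien's displacement law: λ_max = b/T = (2.898×10⁻³ m·K)/(691.25 K) = 4.192×10⁻⁶ m.
That is 4.19 μm, in the infrared range.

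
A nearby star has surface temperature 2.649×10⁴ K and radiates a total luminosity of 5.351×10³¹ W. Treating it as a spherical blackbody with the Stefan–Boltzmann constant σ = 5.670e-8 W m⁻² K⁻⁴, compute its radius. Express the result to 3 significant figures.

R ≈ 1.23×10¹⁰ m

L = 4πR²σT⁴ ⇒ R = √(L/(4πσT⁴)).
σT⁴ = 2.79197×10¹⁰ W/m², so R = √(5.351×10³¹/(4π×2.79197×10¹⁰)) = 1.23×10¹⁰ m.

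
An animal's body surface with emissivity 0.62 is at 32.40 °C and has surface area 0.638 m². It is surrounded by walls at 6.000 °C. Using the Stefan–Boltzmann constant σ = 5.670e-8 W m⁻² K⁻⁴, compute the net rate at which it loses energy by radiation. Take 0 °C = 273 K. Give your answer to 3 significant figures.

T = 32.40 °C + 273 = 305.40 K.
Surroundings: T = 6.000 °C + 273 = 279.000 K.
Area A = 0.638 m².
Net radiated power P_net = εσA(T⁴ − T₀⁴) = 0.62×5.670×10⁻⁸×0.638×(305.40⁴ − 279.000⁴).
T⁴ − T₀⁴ = 8.69914×10⁹ − 6.05922×10⁹ = 2.63992×10⁹ K⁴, so P_net = 59.2 W.

Net loss ≈ 59.2 W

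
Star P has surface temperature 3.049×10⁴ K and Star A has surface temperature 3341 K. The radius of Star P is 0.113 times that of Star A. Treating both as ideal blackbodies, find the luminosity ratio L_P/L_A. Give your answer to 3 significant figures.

L ∝ R²T⁴, so L_P/L_A = (R_P/R_A)²(T_P/T_A)⁴ = (0.113)² × (3.049×10⁴/3341)⁴ = 0.012769 × 6936.23 = 88.6.

L_P/L_A ≈ 88.6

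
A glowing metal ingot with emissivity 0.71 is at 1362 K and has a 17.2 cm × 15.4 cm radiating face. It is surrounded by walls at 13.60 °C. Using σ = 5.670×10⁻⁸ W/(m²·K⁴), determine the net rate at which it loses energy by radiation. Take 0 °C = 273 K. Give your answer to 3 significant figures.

Net loss ≈ 3.66×10³ W

Surroundings: T = 13.60 °C + 273 = 286.60 K.
Area A = 0.172 × 0.154 = 0.026488 m².
Net radiated power P_net = εσA(T⁴ − T₀⁴) = 0.71×5.670×10⁻⁸×0.026488×(1362⁴ − 286.60⁴).
T⁴ − T₀⁴ = 3.44119×10¹² − 6.74691×10⁹ = 3.43444×10¹² K⁴, so P_net = 3.66×10³ W.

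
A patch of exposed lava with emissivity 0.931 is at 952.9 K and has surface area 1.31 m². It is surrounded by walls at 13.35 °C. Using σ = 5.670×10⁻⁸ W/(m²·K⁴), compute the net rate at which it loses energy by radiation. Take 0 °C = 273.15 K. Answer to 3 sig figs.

Net loss ≈ 5.65×10⁴ W

Surroundings: T = 13.35 °C + 273.15 = 286.50 K.
Area A = 1.31 m².
Net radiated power P_net = εσA(T⁴ − T₀⁴) = 0.931×5.670×10⁻⁸×1.31×(952.9⁴ − 286.50⁴).
T⁴ − T₀⁴ = 8.24497×10¹¹ − 6.73750×10⁹ = 8.17760×10¹¹ K⁴, so P_net = 5.65×10⁴ W.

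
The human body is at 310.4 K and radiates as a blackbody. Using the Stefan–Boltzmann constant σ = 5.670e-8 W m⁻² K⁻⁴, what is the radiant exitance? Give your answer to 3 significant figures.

I ≈ 526 W/m²

Stefan–Boltzmann: I = σT⁴ = 5.670×10⁻⁸ × (310.4)⁴ = 526 W/m².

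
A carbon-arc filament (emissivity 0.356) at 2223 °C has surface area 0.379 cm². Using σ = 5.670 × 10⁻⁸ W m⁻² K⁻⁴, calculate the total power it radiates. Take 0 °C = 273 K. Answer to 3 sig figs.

P ≈ 29.7 W

T = 2223 °C + 273 = 2496 K.
Area A = 0.379 cm² = 3.79×10⁻⁵ m².
P = εσAT⁴ = 0.356 × 5.670×10⁻⁸ × 3.79×10⁻⁵ × (2496)⁴ = 29.7 W.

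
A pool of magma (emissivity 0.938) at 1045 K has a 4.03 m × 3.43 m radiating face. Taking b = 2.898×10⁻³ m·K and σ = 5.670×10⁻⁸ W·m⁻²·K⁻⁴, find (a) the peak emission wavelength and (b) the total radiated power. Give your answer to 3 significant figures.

(a) λ_max = b/T = 2.898×10⁻³/1045 = 2.773×10⁻⁶ m = 2.77×10³ nm.
Area A = 4.03 × 3.43 = 13.8229 m².
(b) P = εσAT⁴ = 0.938×5.670×10⁻⁸×13.8229×(1045)⁴ = 8.77×10⁵ W.

λ_max ≈ 2.77×10³ nm; P ≈ 8.77×10⁵ W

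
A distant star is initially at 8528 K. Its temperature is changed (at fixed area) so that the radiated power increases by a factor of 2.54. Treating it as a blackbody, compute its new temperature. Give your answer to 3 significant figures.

T₂ ≈ 1.08×10⁴ K

P ∝ T⁴, so T₂/T₁ = (P₂/P₁)^(1/4) = (2.54)^(1/4) = 1.26243.
T₂ = 8528 × 1.26243 = 1.08×10⁴ K.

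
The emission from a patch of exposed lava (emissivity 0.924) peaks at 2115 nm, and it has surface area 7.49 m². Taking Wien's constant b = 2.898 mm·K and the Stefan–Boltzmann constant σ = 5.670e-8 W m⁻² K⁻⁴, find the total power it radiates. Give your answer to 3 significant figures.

P ≈ 1.38×10⁶ W

Wien's law: T = b/λ_max = 2.898×10⁻³/2.115×10⁻⁶ = 1370.21 K.
Area A = 7.49 m².
Then P = εσAT⁴ = 0.924×5.670×10⁻⁸×7.49×(1370.21)⁴ = 1.38×10⁶ W.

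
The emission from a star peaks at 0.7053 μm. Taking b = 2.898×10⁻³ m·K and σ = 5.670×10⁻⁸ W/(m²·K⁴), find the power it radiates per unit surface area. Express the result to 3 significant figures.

Wien's law: T = b/λ_max = 2.898×10⁻³/7.053×10⁻⁷ = 4108.89 K.
Then I = σT⁴ = 5.670×10⁻⁸×(4108.89)⁴ = 1.62×10⁷ W/m².

I ≈ 1.62×10⁷ W/m²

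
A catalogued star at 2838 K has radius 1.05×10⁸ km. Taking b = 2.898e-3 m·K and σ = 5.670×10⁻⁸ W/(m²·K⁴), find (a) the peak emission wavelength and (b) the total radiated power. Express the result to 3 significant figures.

(a) λ_max = b/T = 2.898×10⁻³/2838 = 1.021×10⁻⁶ m = 1.02×10³ nm.
Surface area A = 4πR² = 4π(1.05×10¹¹ m)² = 1.38544×10²³ m².
(b) P = σAT⁴ = 5.670×10⁻⁸×1.38544×10²³×(2838)⁴ = 5.10×10²⁹ W.

λ_max ≈ 1.02×10³ nm; P ≈ 5.10×10²⁹ W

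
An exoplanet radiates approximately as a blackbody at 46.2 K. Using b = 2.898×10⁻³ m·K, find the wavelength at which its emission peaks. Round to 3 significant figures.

λ_max ≈ 62.7 μm

Wien's displacement law: λ_max = b/T = (2.898×10⁻³ m·K)/(46.2 K) = 6.273×10⁻⁵ m.
That is 62.7 μm, in the infrared range.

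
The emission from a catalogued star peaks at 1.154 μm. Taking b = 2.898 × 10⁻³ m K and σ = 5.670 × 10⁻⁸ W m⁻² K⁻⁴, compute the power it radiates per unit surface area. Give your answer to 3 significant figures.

I ≈ 2.26×10⁶ W/m²

Wien's law: T = b/λ_max = 2.898×10⁻³/1.154×10⁻⁶ = 2511.27 K.
Then I = σT⁴ = 5.670×10⁻⁸×(2511.27)⁴ = 2.26×10⁶ W/m².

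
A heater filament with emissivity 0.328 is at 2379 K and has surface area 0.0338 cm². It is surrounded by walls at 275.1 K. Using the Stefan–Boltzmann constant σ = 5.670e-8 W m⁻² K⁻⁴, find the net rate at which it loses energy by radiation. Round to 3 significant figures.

Area A = 0.0338 cm² = 3.38×10⁻⁶ m².
Net radiated power P_net = εσA(T⁴ − T₀⁴) = 0.328×5.670×10⁻⁸×3.38×10⁻⁶×(2379⁴ − 275.1⁴).
T⁴ − T₀⁴ = 3.20315×10¹³ − 5.72746×10⁹ = 3.20258×10¹³ K⁴, so P_net = 2.01 W.

Net loss ≈ 2.01 W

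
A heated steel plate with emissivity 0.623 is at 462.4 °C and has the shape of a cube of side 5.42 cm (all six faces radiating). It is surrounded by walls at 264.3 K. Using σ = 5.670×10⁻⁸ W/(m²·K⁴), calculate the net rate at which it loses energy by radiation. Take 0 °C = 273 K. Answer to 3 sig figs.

Net loss ≈ 179 W

T = 462.4 °C + 273 = 735.4 K.
Area A = 6s² = 6×(0.0542 m)² = 0.0176258 m².
Net radiated power P_net = εσA(T⁴ − T₀⁴) = 0.623×5.670×10⁻⁸×0.0176258×(735.4⁴ − 264.3⁴).
T⁴ − T₀⁴ = 2.92479×10¹¹ − 4.87965×10⁹ = 2.87599×10¹¹ K⁴, so P_net = 179 W.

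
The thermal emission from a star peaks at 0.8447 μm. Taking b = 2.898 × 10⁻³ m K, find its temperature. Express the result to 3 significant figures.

Wien's law gives T = b/λ_max = (2.898×10⁻³ m·K)/(8.447×10⁻⁷ m) = 3.43×10³ K.

T ≈ 3.43×10³ K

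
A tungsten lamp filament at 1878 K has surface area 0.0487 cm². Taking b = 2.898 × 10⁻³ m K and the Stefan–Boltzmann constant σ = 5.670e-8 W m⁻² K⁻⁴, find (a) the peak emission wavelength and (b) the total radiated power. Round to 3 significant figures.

λ_max ≈ 1.54×10³ nm; P ≈ 3.43 W

(a) λ_max = b/T = 2.898×10⁻³/1878 = 1.543×10⁻⁶ m = 1.54×10³ nm.
Area A = 0.0487 cm² = 4.87×10⁻⁶ m².
(b) P = σAT⁴ = 5.670×10⁻⁸×4.87×10⁻⁶×(1878)⁴ = 3.43 W.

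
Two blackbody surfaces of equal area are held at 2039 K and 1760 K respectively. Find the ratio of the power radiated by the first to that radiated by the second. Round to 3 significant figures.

P₁/P₂ ≈ 1.80

With equal areas, P₁/P₂ = (T₁/T₂)⁴ = (2039/1760)⁴ = 1.80.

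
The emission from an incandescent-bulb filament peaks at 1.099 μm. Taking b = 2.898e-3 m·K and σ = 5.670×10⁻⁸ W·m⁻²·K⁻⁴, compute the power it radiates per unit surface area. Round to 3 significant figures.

Wien's law: T = b/λ_max = 2.898×10⁻³/1.099×10⁻⁶ = 2636.94 K.
Then I = σT⁴ = 5.670×10⁻⁸×(2636.94)⁴ = 2.74×10⁶ W/m².

I ≈ 2.74×10⁶ W/m²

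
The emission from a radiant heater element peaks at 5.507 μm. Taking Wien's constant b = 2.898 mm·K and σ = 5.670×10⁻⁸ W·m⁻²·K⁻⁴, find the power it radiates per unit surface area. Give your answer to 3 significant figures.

Wien's law: T = b/λ_max = 2.898×10⁻³/5.507×10⁻⁶ = 526.239 K.
Then I = σT⁴ = 5.670×10⁻⁸×(526.239)⁴ = 4.35×10³ W/m².

I ≈ 4.35×10³ W/m²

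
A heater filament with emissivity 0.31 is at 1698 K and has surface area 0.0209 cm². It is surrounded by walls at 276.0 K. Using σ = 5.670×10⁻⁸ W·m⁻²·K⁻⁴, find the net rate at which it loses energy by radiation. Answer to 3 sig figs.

Net loss ≈ 0.305 W

Area A = 0.0209 cm² = 2.09×10⁻⁶ m².
Net radiated power P_net = εσA(T⁴ − T₀⁴) = 0.31×5.670×10⁻⁸×2.09×10⁻⁶×(1698⁴ − 276.0⁴).
T⁴ − T₀⁴ = 8.31287×10¹² − 5.80278×10⁹ = 8.30707×10¹² K⁴, so P_net = 0.305 W.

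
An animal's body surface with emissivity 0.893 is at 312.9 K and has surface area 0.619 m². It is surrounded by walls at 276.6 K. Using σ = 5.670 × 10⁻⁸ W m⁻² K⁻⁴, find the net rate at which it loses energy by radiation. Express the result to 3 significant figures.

Area A = 0.619 m².
Net radiated power P_net = εσA(T⁴ − T₀⁴) = 0.893×5.670×10⁻⁸×0.619×(312.9⁴ − 276.6⁴).
T⁴ − T₀⁴ = 9.58567×10⁹ − 5.85341×10⁹ = 3.73226×10⁹ K⁴, so P_net = 117 W.

Net loss ≈ 117 W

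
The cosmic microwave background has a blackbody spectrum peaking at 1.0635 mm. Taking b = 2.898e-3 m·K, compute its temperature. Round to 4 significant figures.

Wien's law gives T = b/λ_max = (2.898×10⁻³ m·K)/(1.0635×10⁻³ m) = 2.725 K.

T ≈ 2.725 K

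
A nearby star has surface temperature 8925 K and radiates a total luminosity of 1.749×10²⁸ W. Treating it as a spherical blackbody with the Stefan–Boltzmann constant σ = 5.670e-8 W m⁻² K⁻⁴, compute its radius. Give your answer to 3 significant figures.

L = 4πR²σT⁴ ⇒ R = √(L/(4πσT⁴)).
σT⁴ = 3.59763×10⁸ W/m², so R = √(1.749×10²⁸/(4π×3.59763×10⁸)) = 1.97×10⁹ m.

R ≈ 1.97×10⁹ m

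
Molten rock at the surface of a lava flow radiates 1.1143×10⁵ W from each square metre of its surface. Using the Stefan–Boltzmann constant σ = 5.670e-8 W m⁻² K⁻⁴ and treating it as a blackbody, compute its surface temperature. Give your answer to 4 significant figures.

T ≈ 1184 K

I = σT⁴, so T = (I/σ)^(1/4) = (1.1143×10⁵/(5.670×10⁻⁸))^(1/4) = 1184 K.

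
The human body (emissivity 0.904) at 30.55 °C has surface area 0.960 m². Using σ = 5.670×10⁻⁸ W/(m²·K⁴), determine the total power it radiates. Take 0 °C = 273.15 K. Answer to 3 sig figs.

P ≈ 419 W

T = 30.55 °C + 273.15 = 303.70 K.
Area A = 0.960 m².
P = εσAT⁴ = 0.904 × 5.670×10⁻⁸ × 0.960 × (303.70)⁴ = 419 W.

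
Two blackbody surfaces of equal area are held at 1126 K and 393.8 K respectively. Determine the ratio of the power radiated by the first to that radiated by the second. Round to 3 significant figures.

With equal areas, P₁/P₂ = (T₁/T₂)⁴ = (1126/393.8)⁴ = 66.8.

P₁/P₂ ≈ 66.8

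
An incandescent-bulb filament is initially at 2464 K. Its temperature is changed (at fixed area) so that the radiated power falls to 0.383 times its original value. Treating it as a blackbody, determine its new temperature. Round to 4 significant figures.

P ∝ T⁴, so T₂/T₁ = (P₂/P₁)^(1/4) = (0.383)^(1/4) = 0.786683.
T₂ = 2464 × 0.786683 = 1938 K.

T₂ ≈ 1938 K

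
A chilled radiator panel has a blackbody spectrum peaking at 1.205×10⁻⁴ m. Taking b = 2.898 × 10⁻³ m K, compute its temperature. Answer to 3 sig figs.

Wien's law gives T = b/λ_max = (2.898×10⁻³ m·K)/(1.205×10⁻⁴ m) = 24.0 K.

T ≈ 24.0 K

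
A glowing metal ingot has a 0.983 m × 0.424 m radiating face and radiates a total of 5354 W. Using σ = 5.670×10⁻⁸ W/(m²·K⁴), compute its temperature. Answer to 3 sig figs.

Area A = 0.983 × 0.424 = 0.416792 m².
P = σAT⁴ ⇒ T = (P/(σA))^(1/4) = (5354/(5.670×10⁻⁸×0.416792))^(1/4) = 690 K.

T ≈ 690 K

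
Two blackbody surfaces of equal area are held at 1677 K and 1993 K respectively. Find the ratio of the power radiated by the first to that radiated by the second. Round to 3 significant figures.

P₁/P₂ ≈ 0.501

With equal areas, P₁/P₂ = (T₁/T₂)⁴ = (1677/1993)⁴ = 0.501.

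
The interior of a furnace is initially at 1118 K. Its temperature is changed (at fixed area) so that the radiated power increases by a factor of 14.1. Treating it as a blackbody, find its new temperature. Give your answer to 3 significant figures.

P ∝ T⁴, so T₂/T₁ = (P₂/P₁)^(1/4) = (14.1)^(1/4) = 1.93778.
T₂ = 1118 × 1.93778 = 2.17×10³ K.

T₂ ≈ 2.17×10³ K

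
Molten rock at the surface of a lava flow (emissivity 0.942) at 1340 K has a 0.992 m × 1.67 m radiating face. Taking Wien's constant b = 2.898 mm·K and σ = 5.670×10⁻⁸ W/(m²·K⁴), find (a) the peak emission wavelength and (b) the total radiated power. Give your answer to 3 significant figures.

λ_max ≈ 2.16×10³ nm; P ≈ 2.85×10⁵ W

(a) λ_max = b/T = 2.898×10⁻³/1340 = 2.163×10⁻⁶ m = 2.16×10³ nm.
Area A = 0.992 × 1.67 = 1.65664 m².
(b) P = εσAT⁴ = 0.942×5.670×10⁻⁸×1.65664×(1340)⁴ = 2.85×10⁵ W.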